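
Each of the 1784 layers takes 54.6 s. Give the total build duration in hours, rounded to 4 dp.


t = 1784 * 54.6 / 3600 = 27.0573 hrs


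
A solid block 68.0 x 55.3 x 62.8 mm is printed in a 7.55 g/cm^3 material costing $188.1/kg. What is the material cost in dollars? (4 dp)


V = 68.0 * 55.3 * 62.8 = 236153.12 mm^3 = 236.15312 cm^3
Mass = 236.15312 * 7.55 / 1000 = 1.78295606 kg
Cost = 1.78295606 * 188.1 = 335.374 $


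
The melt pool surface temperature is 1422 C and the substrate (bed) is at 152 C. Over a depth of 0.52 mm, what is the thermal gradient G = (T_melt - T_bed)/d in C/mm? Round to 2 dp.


G = (1422-152)/0.52 = 2442.31 C/mm


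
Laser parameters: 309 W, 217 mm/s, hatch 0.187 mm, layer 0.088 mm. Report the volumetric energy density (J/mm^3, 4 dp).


E = 309 / (217*0.187*0.088) = 86.5315 J/mm^3


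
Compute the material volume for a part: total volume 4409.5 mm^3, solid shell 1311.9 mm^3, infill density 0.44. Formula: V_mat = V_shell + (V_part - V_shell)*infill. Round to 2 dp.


V_infill = (4409.5 - 1311.9) * 0.44 = 1362.94
V_total = 1311.9 + 1362.94 = 2674.84 mm^3


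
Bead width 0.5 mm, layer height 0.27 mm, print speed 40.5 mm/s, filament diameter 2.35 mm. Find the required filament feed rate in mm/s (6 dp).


Q = 0.5 * 0.27 * 40.5 = 5.4675 mm^3/s
A_fil = pi*(2.35/2)^2 = 4.33736136 mm^2
v_feed = 5.4675 / 4.33736136 = 1.260559 mm/s


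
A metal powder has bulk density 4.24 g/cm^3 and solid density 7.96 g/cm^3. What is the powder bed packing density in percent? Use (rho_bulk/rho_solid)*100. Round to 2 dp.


Packing = (4.24/7.96)*100 = 53.27 %


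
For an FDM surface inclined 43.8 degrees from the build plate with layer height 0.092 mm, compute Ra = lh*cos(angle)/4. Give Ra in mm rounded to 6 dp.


Ra = 0.092 * cos(43.8) / 4 = 0.0166 mm


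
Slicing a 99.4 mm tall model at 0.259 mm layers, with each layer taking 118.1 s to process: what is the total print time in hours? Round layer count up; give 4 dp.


Layers = ceil(99.4/0.259) = 384
t = 384 * 118.1 / 3600 = 12.5973 hrs


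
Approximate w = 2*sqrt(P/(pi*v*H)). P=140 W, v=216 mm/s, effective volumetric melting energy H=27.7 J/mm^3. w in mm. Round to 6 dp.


w = 2*sqrt(140/(pi*216*27.7)) = 0.172605 mm


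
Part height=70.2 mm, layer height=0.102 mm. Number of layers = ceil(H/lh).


Layers = ceil(70.2/0.102) = 689


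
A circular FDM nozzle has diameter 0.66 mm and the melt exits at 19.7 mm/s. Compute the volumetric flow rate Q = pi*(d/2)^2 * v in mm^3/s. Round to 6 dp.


A = pi*(0.66/2)^2 = 0.34211944 mm^2
Q = 0.34211944 * 19.7 = 6.739753 mm^3/s


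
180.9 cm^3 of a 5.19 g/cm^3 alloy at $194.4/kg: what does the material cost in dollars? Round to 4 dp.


Mass = 180.9*5.19/1000 = 0.938871 kg
Cost = 0.938871 * 194.4 = 182.5165 $


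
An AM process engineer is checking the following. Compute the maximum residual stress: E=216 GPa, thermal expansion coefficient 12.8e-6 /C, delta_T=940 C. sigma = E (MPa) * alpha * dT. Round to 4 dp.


sigma = 216*1000 * 12.8e-6 * 940 = 2598.912 MPa


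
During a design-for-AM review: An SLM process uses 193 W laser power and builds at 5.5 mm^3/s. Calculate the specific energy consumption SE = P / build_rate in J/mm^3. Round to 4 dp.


SE = 193 / 5.5 = 35.0909 J/mm^3


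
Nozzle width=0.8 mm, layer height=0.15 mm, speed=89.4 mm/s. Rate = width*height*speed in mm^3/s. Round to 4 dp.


Rate = 0.8 * 0.15 * 89.4 = 10.728 mm^3/s


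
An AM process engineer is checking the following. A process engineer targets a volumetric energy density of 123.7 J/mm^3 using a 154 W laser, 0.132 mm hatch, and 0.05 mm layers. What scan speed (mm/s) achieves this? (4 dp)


v = 154 / (123.7*0.132*0.05) = 188.6284 mm/s


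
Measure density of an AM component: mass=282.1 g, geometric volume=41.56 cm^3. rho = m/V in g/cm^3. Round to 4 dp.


rho = 282.1 / 41.56 = 6.7878 g/cm^3


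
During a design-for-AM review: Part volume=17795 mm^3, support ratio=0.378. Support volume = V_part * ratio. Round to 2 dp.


V_support = 17795 * 0.378 = 6726.51 mm^3


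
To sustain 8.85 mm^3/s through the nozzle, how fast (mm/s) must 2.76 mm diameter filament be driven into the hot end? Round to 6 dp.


A = pi*(2.76/2)^2 = 5.982849
v = 8.85 / 5.982849 = 1.479228 mm/s


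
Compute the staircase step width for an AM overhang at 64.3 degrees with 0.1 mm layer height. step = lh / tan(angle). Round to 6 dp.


step = 0.1 / tan(64.3) = 0.048127 mm


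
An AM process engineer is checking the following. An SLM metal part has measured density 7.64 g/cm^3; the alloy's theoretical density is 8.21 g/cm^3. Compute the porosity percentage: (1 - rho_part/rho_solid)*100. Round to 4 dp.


Porosity = (1-7.64/8.21)*100 = 6.9428 %


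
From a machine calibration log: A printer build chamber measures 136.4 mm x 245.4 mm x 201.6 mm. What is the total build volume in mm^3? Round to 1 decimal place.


V = 136.4 * 245.4 * 201.6 = 6748068.1 mm^3


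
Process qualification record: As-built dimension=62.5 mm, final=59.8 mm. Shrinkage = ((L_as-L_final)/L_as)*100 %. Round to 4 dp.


Shrinkage = ((62.5-59.8)/62.5)*100 = 4.32 %


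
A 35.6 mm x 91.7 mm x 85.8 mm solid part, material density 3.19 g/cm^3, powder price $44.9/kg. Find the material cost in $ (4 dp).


V = 35.6 * 91.7 * 85.8 = 280095.816 mm^3 = 280.095816 cm^3
Mass = 280.095816 * 3.19 / 1000 = 0.89350565 kg
Cost = 0.89350565 * 44.9 = 40.1184 $


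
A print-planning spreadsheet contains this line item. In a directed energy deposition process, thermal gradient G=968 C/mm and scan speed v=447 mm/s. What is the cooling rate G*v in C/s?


CR = 968 * 447 = 432696 C/s


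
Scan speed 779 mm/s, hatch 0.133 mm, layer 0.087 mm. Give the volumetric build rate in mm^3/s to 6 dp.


Rate = 779 * 0.133 * 0.087 = 9.013809 mm^3/s


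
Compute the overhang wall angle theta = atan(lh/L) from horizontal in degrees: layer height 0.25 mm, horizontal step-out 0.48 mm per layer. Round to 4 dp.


angle = atan(0.25/0.48) = 27.512 degrees


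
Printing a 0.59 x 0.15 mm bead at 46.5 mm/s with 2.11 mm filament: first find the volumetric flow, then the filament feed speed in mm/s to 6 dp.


Q = 0.59 * 0.15 * 46.5 = 4.11525 mm^3/s
A_fil = pi*(2.11/2)^2 = 3.49667116 mm^2
v_feed = 4.11525 / 3.49667116 = 1.176905 mm/s


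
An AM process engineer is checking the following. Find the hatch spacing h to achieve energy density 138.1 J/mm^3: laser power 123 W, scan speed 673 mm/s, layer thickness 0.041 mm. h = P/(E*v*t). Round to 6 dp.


h = 123 / (138.1*673*0.041) = 0.032278 mm


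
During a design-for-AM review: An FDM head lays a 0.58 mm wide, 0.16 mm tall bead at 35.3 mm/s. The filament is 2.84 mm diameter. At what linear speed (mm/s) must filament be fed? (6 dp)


Q = 0.58 * 0.16 * 35.3 = 3.27584 mm^3/s
A_fil = pi*(2.84/2)^2 = 6.33470743 mm^2
v_feed = 3.27584 / 6.33470743 = 0.517126 mm/s


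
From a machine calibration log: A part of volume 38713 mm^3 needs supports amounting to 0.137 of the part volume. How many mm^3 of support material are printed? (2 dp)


V_support = 38713 * 0.137 = 5303.68 mm^3


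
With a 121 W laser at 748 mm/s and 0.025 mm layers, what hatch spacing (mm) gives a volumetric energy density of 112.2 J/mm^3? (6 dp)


h = 121 / (112.2*748*0.025) = 0.05767 mm


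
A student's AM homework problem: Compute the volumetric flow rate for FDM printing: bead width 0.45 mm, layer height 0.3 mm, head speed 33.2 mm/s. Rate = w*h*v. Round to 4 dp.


Rate = 0.45 * 0.3 * 33.2 = 4.482 mm^3/s


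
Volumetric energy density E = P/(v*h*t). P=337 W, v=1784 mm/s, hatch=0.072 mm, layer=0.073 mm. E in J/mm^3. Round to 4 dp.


E = 337 / (1784*0.072*0.073) = 35.9401 J/mm^3


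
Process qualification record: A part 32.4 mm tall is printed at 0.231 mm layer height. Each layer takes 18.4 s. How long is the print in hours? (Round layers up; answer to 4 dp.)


Layers = ceil(32.4/0.231) = 141
t = 141 * 18.4 / 3600 = 0.7207 hrs


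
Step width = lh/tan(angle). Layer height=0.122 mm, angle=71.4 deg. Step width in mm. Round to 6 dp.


step = 0.122 / tan(71.4) = 0.041058 mm


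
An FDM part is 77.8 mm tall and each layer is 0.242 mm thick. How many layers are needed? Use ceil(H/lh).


Layers = ceil(77.8/0.242) = 322


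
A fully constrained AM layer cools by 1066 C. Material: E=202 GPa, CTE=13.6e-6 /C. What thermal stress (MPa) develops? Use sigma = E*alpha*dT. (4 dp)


sigma = 202*1000 * 13.6e-6 * 1066 = 2928.5152 MPa


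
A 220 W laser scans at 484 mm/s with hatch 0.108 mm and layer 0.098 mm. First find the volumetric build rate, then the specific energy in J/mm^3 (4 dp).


Build rate = 484 * 0.108 * 0.098 = 5.122656 mm^3/s
SE = 220 / 5.122656 = 42.9465 J/mm^3


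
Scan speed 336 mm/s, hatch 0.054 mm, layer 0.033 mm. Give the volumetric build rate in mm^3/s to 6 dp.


Rate = 336 * 0.054 * 0.033 = 0.598752 mm^3/s


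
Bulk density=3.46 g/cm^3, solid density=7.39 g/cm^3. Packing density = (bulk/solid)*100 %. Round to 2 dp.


Packing = (3.46/7.39)*100 = 46.82 %


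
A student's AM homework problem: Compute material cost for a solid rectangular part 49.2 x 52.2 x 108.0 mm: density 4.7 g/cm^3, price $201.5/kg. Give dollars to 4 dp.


V = 49.2 * 52.2 * 108.0 = 277369.92 mm^3 = 277.36992 cm^3
Mass = 277.36992 * 4.7 / 1000 = 1.30363862 kg
Cost = 1.30363862 * 201.5 = 262.6832 $


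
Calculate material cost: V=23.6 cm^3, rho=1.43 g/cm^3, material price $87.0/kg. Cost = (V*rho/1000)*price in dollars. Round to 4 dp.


Mass = 23.6*1.43/1000 = 0.033748 kg
Cost = 0.033748 * 87.0 = 2.9361 $


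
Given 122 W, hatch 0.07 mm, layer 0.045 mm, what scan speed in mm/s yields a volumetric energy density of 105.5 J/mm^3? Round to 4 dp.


v = 122 / (105.5*0.07*0.045) = 367.1105 mm/s


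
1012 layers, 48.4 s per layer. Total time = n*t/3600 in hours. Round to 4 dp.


t = 1012 * 48.4 / 3600 = 13.6058 hrs


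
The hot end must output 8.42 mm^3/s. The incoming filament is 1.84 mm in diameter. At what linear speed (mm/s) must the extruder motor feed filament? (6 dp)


A = pi*(1.84/2)^2 = 2.659044
v = 8.42 / 2.659044 = 3.166552 mm/s


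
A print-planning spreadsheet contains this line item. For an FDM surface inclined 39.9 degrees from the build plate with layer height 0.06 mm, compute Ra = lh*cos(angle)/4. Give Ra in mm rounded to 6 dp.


Ra = 0.06 * cos(39.9) / 4 = 0.011507 mm


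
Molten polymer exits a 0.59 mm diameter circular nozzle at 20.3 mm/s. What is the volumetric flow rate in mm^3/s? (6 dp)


A = pi*(0.59/2)^2 = 0.2733971 mm^2
Q = 0.2733971 * 20.3 = 5.549961 mm^3/s


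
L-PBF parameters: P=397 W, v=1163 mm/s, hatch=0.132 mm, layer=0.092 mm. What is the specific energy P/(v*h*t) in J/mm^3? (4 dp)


Build rate = 1163 * 0.132 * 0.092 = 14.123472 mm^3/s
SE = 397 / 14.123472 = 28.1092 J/mm^3


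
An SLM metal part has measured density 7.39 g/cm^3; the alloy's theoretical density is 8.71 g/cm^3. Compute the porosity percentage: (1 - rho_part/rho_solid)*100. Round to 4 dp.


Porosity = (1-7.39/8.71)*100 = 15.155 %


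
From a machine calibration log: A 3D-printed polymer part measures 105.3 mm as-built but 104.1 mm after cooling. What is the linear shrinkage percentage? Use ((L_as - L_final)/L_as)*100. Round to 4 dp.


Shrinkage = ((105.3-104.1)/105.3)*100 = 1.1396 %


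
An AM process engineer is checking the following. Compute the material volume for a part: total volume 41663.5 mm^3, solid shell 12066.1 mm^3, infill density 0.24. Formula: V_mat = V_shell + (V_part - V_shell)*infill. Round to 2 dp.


V_infill = (41663.5 - 12066.1) * 0.24 = 7103.38
V_total = 12066.1 + 7103.38 = 19169.48 mm^3


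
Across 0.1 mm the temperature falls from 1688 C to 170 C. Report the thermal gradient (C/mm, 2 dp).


G = (1688-170)/0.1 = 15180.0 C/mm


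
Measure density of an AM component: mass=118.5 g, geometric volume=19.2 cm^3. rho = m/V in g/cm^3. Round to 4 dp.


rho = 118.5 / 19.2 = 6.1719 g/cm^3


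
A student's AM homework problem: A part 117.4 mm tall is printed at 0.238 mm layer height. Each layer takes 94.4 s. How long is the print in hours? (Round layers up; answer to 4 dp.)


Layers = ceil(117.4/0.238) = 494
t = 494 * 94.4 / 3600 = 12.9538 hrs


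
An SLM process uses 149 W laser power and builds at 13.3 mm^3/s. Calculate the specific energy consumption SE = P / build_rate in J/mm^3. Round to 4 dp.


SE = 149 / 13.3 = 11.203 J/mm^3


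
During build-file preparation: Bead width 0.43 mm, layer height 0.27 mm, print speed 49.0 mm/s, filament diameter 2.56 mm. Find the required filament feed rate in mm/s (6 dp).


Q = 0.43 * 0.27 * 49.0 = 5.6889 mm^3/s
A_fil = pi*(2.56/2)^2 = 5.1471854 mm^2
v_feed = 5.6889 / 5.1471854 = 1.105245 mm/s


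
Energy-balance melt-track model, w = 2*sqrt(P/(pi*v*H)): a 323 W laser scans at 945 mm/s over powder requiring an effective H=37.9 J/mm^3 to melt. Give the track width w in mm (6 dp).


w = 2*sqrt(323/(pi*945*37.9)) = 0.107157 mm


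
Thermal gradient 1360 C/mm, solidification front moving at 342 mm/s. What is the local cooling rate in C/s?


CR = 1360 * 342 = 465120 C/s


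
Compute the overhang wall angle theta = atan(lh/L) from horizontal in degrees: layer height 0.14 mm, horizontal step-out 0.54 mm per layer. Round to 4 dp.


angle = atan(0.14/0.54) = 14.5345 degrees


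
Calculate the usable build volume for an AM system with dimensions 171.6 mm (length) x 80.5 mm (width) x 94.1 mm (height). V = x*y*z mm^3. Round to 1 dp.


V = 171.6 * 80.5 * 94.1 = 1299878.6 mm^3


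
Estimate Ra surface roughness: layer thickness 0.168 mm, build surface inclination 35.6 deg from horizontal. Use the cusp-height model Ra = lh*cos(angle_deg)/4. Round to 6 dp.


Ra = 0.168 * cos(35.6) / 4 = 0.03415 mm


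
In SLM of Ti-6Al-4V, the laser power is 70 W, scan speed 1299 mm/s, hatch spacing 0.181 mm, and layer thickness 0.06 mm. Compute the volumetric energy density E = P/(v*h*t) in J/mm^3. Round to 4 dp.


E = 70 / (1299*0.181*0.06) = 4.962 J/mm^3


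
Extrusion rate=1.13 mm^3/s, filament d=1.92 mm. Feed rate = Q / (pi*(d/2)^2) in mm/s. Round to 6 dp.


A = pi*(1.92/2)^2 = 2.895292
v = 1.13 / 2.895292 = 0.390289 mm/s


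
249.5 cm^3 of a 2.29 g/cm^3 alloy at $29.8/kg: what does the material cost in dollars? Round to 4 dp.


Mass = 249.5*2.29/1000 = 0.571355 kg
Cost = 0.571355 * 29.8 = 17.0264 $


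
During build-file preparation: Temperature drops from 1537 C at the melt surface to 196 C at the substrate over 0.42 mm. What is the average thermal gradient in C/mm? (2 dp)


G = (1537-196)/0.42 = 3192.86 C/mm


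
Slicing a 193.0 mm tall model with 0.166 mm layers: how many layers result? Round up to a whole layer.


Layers = ceil(193.0/0.166) = 1163


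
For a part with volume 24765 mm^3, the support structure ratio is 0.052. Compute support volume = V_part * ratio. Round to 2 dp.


V_support = 24765 * 0.052 = 1287.78 mm^3


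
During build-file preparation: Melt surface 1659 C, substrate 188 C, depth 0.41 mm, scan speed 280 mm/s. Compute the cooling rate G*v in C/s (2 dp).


G = (1659-188)/0.41 = 3587.80487805 C/mm
CR = 3587.80487805 * 280 = 1004585.37 C/s


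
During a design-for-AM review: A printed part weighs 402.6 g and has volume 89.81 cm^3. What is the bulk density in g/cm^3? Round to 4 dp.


rho = 402.6 / 89.81 = 4.4828 g/cm^3


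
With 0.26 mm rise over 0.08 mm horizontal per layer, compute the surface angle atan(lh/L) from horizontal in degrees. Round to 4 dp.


angle = atan(0.26/0.08) = 72.8973 degrees


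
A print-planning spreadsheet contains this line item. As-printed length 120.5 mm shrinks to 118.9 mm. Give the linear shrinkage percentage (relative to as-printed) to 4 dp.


Shrinkage = ((120.5-118.9)/120.5)*100 = 1.3278 %


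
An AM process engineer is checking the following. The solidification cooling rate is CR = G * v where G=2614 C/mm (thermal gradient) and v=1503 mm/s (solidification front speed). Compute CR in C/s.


CR = 2614 * 1503 = 3928842 C/s


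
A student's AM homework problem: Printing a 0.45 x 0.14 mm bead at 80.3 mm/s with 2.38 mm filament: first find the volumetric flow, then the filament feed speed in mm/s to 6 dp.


Q = 0.45 * 0.14 * 80.3 = 5.0589 mm^3/s
A_fil = pi*(2.38/2)^2 = 4.44880936 mm^2
v_feed = 5.0589 / 4.44880936 = 1.137136 mm/s


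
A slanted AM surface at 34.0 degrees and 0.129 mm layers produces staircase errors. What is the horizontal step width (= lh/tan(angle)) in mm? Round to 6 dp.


step = 0.129 / tan(34.0) = 0.19125 mm


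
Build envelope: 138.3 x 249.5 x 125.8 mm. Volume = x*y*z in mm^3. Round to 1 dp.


V = 138.3 * 249.5 * 125.8 = 4340835.9 mm^3


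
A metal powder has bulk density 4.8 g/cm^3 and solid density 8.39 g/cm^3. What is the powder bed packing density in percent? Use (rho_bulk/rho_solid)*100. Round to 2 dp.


Packing = (4.8/8.39)*100 = 57.21 %


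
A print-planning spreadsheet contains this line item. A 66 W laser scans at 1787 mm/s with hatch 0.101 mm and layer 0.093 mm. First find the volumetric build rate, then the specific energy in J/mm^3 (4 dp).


Build rate = 1787 * 0.101 * 0.093 = 16.785291 mm^3/s
SE = 66 / 16.785291 = 3.932 J/mm^3


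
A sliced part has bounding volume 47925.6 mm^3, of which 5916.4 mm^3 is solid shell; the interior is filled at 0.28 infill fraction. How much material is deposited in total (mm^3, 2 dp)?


V_infill = (47925.6 - 5916.4) * 0.28 = 11762.58
V_total = 5916.4 + 11762.58 = 17678.98 mm^3


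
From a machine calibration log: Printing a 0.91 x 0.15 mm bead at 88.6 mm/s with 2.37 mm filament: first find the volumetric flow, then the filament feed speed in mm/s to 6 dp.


Q = 0.91 * 0.15 * 88.6 = 12.0939 mm^3/s
A_fil = pi*(2.37/2)^2 = 4.41150294 mm^2
v_feed = 12.0939 / 4.41150294 = 2.741447 mm/s


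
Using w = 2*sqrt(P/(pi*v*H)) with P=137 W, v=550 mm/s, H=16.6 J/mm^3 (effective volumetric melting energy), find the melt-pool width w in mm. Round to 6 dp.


w = 2*sqrt(137/(pi*550*16.6)) = 0.138223 mm


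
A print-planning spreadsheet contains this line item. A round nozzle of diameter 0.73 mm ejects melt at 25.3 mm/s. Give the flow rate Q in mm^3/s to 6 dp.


A = pi*(0.73/2)^2 = 0.41853868 mm^2
Q = 0.41853868 * 25.3 = 10.589029 mm^3/s


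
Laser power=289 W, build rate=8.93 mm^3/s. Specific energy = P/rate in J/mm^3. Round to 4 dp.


SE = 289 / 8.93 = 32.3628 J/mm^3


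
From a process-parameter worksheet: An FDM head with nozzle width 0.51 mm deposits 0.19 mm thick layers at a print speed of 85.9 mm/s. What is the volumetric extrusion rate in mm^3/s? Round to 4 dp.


Rate = 0.51 * 0.19 * 85.9 = 8.3237 mm^3/s


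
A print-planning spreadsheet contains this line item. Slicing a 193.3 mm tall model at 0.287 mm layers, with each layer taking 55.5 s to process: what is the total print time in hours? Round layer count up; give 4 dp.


Layers = ceil(193.3/0.287) = 674
t = 674 * 55.5 / 3600 = 10.3908 hrs


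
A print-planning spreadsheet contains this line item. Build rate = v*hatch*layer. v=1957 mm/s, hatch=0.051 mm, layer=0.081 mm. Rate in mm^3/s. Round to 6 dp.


Rate = 1957 * 0.051 * 0.081 = 8.084367 mm^3/s


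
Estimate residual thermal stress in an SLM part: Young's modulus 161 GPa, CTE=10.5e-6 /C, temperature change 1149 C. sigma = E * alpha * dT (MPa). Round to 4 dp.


sigma = 161*1000 * 10.5e-6 * 1149 = 1942.3845 MPa


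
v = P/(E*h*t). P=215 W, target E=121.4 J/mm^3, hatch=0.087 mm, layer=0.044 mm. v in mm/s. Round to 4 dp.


v = 215 / (121.4*0.087*0.044) = 462.645 mm/s


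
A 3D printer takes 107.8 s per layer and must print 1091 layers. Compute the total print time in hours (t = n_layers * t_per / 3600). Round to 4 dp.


t = 1091 * 107.8 / 3600 = 32.6694 hrs


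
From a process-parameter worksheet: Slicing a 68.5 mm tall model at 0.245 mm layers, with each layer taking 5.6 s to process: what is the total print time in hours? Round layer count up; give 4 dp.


Layers = ceil(68.5/0.245) = 280
t = 280 * 5.6 / 3600 = 0.4356 hrs


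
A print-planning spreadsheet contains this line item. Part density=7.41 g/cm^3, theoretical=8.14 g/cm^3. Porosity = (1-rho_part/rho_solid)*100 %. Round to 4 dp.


Porosity = (1-7.41/8.14)*100 = 8.9681 %


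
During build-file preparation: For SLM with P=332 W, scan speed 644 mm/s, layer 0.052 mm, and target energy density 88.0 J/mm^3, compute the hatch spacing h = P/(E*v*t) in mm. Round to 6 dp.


h = 332 / (88.0*644*0.052) = 0.112659 mm


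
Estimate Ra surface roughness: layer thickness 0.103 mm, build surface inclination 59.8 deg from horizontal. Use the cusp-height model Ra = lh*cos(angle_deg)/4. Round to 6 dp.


Ra = 0.103 * cos(59.8) / 4 = 0.012953 mm


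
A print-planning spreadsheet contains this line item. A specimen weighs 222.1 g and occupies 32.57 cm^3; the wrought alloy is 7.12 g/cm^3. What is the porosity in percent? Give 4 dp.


rho_part = 222.1 / 32.57 = 6.81915874 g/cm^3
Porosity = (1 - 6.81915874/7.12)*100 = 4.2253 %


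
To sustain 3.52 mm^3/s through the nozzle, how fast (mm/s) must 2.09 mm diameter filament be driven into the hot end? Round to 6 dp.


A = pi*(2.09/2)^2 = 3.430698
v = 3.52 / 3.430698 = 1.02603 mm/s


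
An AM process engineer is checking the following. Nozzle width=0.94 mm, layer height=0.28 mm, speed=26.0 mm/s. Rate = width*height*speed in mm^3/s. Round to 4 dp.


Rate = 0.94 * 0.28 * 26.0 = 6.8432 mm^3/s


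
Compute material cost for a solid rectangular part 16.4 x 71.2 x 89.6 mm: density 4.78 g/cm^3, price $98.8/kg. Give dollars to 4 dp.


V = 16.4 * 71.2 * 89.6 = 104624.128 mm^3 = 104.624128 cm^3
Mass = 104.624128 * 4.78 / 1000 = 0.50010333 kg
Cost = 0.50010333 * 98.8 = 49.4102 $


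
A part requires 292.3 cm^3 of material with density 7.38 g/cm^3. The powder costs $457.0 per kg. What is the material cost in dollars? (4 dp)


Mass = 292.3*7.38/1000 = 2.157174 kg
Cost = 2.157174 * 457.0 = 985.8285 $


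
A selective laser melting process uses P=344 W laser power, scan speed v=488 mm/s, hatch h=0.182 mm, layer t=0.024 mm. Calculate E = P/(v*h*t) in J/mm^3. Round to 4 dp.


E = 344 / (488*0.182*0.024) = 161.3823 J/mm^3


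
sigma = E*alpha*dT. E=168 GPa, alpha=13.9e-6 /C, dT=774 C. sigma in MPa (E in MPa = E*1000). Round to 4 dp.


sigma = 168*1000 * 13.9e-6 * 774 = 1807.4448 MPa


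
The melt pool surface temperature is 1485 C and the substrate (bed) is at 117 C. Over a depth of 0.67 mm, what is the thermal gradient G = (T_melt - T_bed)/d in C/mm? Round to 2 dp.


G = (1485-117)/0.67 = 2041.79 C/mm


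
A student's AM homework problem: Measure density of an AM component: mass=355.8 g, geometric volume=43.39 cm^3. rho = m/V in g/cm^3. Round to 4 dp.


rho = 355.8 / 43.39 = 8.2 g/cm^3


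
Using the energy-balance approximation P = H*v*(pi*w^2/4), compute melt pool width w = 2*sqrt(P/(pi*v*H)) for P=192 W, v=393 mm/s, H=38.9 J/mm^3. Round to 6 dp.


w = 2*sqrt(192/(pi*393*38.9)) = 0.126455 mm


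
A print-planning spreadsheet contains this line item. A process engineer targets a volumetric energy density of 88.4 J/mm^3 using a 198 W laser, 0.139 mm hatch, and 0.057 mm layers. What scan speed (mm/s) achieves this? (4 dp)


v = 198 / (88.4*0.139*0.057) = 282.6983 mm/s


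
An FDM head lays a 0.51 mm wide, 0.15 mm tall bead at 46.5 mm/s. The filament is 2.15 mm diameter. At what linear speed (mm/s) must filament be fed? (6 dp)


Q = 0.51 * 0.15 * 46.5 = 3.55725 mm^3/s
A_fil = pi*(2.15/2)^2 = 3.63050301 mm^2
v_feed = 3.55725 / 3.63050301 = 0.979823 mm/s


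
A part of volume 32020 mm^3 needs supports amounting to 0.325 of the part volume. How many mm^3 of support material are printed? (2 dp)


V_support = 32020 * 0.325 = 10406.5 mm^3


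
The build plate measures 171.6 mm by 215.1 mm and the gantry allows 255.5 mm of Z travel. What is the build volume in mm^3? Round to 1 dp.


V = 171.6 * 215.1 * 255.5 = 9430801.4 mm^3


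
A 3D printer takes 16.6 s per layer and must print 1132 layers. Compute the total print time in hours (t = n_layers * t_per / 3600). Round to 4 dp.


t = 1132 * 16.6 / 3600 = 5.2198 hrs


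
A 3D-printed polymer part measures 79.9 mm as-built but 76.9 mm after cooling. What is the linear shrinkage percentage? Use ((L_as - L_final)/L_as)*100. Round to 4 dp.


Shrinkage = ((79.9-76.9)/79.9)*100 = 3.7547 %


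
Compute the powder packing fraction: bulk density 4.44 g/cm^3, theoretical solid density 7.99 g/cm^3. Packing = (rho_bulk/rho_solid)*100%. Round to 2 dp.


Packing = (4.44/7.99)*100 = 55.57 %


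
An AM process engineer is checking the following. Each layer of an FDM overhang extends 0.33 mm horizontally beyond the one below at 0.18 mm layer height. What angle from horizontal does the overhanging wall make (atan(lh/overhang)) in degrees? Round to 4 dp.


angle = atan(0.18/0.33) = 28.6105 degrees


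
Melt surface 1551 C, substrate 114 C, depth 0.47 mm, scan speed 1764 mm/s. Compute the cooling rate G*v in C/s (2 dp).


G = (1551-114)/0.47 = 3057.44680851 C/mm
CR = 3057.44680851 * 1764 = 5393336.17 C/s


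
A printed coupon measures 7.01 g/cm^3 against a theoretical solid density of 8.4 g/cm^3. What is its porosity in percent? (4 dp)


Porosity = (1-7.01/8.4)*100 = 16.5476 %


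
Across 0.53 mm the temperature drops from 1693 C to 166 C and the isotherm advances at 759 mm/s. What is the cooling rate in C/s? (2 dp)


G = (1693-166)/0.53 = 2881.13207547 C/mm
CR = 2881.13207547 * 759 = 2186779.25 C/s


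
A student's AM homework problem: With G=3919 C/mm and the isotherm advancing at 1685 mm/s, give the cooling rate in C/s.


CR = 3919 * 1685 = 6603515 C/s


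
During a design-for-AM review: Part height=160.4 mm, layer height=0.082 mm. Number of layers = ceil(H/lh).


Layers = ceil(160.4/0.082) = 1957


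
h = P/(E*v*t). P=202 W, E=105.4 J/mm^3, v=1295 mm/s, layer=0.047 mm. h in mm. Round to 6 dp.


h = 202 / (105.4*1295*0.047) = 0.031488 mm


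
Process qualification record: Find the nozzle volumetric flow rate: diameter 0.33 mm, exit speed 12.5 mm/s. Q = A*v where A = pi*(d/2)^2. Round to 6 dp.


A = pi*(0.33/2)^2 = 0.08552986 mm^2
Q = 0.08552986 * 12.5 = 1.069123 mm^3/s


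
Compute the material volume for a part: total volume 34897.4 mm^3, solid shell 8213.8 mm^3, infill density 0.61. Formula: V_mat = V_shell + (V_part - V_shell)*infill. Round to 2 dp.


V_infill = (34897.4 - 8213.8) * 0.61 = 16277.0
V_total = 8213.8 + 16277.0 = 24490.8 mm^3


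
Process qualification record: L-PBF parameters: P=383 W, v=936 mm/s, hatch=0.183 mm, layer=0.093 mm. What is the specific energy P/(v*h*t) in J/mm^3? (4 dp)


Build rate = 936 * 0.183 * 0.093 = 15.929784 mm^3/s
SE = 383 / 15.929784 = 24.043 J/mm^3


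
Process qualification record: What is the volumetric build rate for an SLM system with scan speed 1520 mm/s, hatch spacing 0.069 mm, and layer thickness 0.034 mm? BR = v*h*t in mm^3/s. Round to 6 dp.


Rate = 1520 * 0.069 * 0.034 = 3.56592 mm^3/s


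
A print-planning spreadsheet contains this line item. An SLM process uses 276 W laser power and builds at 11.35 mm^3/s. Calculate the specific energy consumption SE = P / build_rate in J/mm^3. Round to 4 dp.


SE = 276 / 11.35 = 24.3172 J/mm^3


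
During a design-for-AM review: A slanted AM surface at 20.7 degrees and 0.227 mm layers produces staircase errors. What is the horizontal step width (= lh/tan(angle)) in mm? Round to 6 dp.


step = 0.227 / tan(20.7) = 0.600738 mm


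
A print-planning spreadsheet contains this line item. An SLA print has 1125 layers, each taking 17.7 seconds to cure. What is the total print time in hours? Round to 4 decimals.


t = 1125 * 17.7 / 3600 = 5.5313 hrs


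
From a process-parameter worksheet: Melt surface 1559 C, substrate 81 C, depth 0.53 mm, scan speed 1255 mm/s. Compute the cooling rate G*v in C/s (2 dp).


G = (1559-81)/0.53 = 2788.67924528 C/mm
CR = 2788.67924528 * 1255 = 3499792.45 C/s


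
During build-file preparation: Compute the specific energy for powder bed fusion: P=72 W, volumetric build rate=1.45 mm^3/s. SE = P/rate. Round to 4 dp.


SE = 72 / 1.45 = 49.6552 J/mm^3


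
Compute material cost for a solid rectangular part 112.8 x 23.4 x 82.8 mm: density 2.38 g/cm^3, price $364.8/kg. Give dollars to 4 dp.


V = 112.8 * 23.4 * 82.8 = 218552.256 mm^3 = 218.552256 cm^3
Mass = 218.552256 * 2.38 / 1000 = 0.52015437 kg
Cost = 0.52015437 * 364.8 = 189.7523 $


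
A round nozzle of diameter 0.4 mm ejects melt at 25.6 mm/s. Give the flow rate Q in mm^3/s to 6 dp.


A = pi*(0.4/2)^2 = 0.12566371 mm^2
Q = 0.12566371 * 25.6 = 3.216991 mm^3/s


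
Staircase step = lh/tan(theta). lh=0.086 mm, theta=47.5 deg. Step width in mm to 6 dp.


step = 0.086 / tan(47.5) = 0.078804 mm


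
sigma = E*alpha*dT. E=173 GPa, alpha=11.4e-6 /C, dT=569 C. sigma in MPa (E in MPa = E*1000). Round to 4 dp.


sigma = 173*1000 * 11.4e-6 * 569 = 1122.1818 MPa


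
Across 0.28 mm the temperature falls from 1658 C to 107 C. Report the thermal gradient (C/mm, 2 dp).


G = (1658-107)/0.28 = 5539.29 C/mm


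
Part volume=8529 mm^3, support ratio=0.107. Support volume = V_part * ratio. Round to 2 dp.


V_support = 8529 * 0.107 = 912.6 mm^3


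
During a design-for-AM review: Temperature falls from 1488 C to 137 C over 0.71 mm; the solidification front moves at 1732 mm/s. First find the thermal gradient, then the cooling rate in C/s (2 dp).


G = (1488-137)/0.71 = 1902.81690141 C/mm
CR = 1902.81690141 * 1732 = 3295678.87 C/s


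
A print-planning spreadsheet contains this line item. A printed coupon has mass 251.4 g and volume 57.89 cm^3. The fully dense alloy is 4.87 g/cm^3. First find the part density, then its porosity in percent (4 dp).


rho_part = 251.4 / 57.89 = 4.34271895 g/cm^3
Porosity = (1 - 4.34271895/4.87)*100 = 10.8271 %


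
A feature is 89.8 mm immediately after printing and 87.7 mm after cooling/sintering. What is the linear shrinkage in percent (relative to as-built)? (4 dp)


Shrinkage = ((89.8-87.7)/89.8)*100 = 2.3385 %


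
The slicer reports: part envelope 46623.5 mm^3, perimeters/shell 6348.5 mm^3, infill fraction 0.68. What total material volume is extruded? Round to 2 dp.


V_infill = (46623.5 - 6348.5) * 0.68 = 27387.0
V_total = 6348.5 + 27387.0 = 33735.5 mm^3


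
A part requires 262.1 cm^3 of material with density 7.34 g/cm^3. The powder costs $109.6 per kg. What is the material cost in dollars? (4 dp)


Mass = 262.1*7.34/1000 = 1.923814 kg
Cost = 1.923814 * 109.6 = 210.85 $


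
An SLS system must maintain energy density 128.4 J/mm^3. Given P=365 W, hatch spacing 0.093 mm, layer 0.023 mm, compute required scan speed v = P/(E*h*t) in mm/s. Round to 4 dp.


v = 365 / (128.4*0.093*0.023) = 1328.9757 mm/s


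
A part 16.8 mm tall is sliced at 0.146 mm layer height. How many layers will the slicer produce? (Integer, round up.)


Layers = ceil(16.8/0.146) = 116


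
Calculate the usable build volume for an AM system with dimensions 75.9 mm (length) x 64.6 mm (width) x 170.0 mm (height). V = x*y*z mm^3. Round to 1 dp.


V = 75.9 * 64.6 * 170.0 = 833533.8 mm^3


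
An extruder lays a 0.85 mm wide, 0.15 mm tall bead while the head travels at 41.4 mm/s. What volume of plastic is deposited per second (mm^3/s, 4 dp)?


Rate = 0.85 * 0.15 * 41.4 = 5.2785 mm^3/s


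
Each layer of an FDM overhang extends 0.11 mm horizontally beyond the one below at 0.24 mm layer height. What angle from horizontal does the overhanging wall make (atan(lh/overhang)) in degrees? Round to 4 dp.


angle = atan(0.24/0.11) = 65.3764 degrees


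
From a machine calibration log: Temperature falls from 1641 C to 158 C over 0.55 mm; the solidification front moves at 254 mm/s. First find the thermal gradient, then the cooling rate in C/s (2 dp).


G = (1641-158)/0.55 = 2696.36363636 C/mm
CR = 2696.36363636 * 254 = 684876.36 C/s


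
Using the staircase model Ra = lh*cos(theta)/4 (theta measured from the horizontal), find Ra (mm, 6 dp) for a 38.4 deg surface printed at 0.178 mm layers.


Ra = 0.178 * cos(38.4) / 4 = 0.034874 mm


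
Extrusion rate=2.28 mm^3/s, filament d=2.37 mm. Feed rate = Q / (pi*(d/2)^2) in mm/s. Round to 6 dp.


A = pi*(2.37/2)^2 = 4.411503
v = 2.28 / 4.411503 = 0.516831 mm/s


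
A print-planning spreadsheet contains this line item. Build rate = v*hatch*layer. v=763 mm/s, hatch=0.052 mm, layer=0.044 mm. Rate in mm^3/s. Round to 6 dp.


Rate = 763 * 0.052 * 0.044 = 1.745744 mm^3/s


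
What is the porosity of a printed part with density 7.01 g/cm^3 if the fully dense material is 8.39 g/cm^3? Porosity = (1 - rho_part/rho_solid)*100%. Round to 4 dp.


Porosity = (1-7.01/8.39)*100 = 16.4482 %


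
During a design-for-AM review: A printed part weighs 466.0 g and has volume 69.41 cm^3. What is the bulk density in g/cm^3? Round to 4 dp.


rho = 466.0 / 69.41 = 6.7137 g/cm^3


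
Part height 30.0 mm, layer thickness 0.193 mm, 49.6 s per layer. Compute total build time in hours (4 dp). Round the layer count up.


Layers = ceil(30.0/0.193) = 156
t = 156 * 49.6 / 3600 = 2.1493 hrs


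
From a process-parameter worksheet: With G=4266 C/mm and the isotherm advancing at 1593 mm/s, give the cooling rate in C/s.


CR = 4266 * 1593 = 6795738 C/s


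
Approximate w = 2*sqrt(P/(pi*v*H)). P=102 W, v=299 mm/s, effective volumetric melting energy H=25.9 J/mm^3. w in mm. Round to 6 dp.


w = 2*sqrt(102/(pi*299*25.9)) = 0.1295 mm


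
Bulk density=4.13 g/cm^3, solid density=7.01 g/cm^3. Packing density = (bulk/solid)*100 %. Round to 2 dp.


Packing = (4.13/7.01)*100 = 58.92 %


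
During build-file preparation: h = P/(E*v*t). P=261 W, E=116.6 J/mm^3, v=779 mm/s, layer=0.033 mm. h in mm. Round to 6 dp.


h = 261 / (116.6*779*0.033) = 0.087074 mm


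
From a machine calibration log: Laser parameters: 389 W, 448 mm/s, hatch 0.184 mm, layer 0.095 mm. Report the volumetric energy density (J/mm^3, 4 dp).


E = 389 / (448*0.184*0.095) = 49.6741 J/mm^3


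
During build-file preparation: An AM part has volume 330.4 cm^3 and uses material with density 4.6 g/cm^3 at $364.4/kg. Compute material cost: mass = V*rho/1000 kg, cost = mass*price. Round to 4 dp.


Mass = 330.4*4.6/1000 = 1.51984 kg
Cost = 1.51984 * 364.4 = 553.8297 $


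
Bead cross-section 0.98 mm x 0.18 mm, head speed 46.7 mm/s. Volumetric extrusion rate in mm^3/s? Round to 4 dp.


Rate = 0.98 * 0.18 * 46.7 = 8.2379 mm^3/s


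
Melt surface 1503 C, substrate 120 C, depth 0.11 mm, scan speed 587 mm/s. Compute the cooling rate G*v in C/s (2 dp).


G = (1503-120)/0.11 = 12572.72727273 C/mm
CR = 12572.72727273 * 587 = 7380190.91 C/s


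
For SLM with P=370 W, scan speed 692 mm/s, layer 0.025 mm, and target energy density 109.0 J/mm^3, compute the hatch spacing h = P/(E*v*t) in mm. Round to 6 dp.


h = 370 / (109.0*692*0.025) = 0.196214 mm


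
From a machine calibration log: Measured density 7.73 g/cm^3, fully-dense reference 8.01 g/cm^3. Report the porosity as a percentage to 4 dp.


Porosity = (1-7.73/8.01)*100 = 3.4956 %


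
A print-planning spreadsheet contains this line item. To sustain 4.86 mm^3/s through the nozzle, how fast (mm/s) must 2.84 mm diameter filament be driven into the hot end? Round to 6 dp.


A = pi*(2.84/2)^2 = 6.334707
v = 4.86 / 6.334707 = 0.767202 mm/s


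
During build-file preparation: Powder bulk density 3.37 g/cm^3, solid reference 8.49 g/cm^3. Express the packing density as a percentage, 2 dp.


Packing = (3.37/8.49)*100 = 39.69 %


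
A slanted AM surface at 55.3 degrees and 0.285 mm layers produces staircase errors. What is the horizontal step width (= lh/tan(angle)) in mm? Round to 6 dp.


step = 0.285 / tan(55.3) = 0.197343 mm


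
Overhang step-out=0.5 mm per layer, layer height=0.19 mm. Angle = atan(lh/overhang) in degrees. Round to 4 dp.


angle = atan(0.19/0.5) = 20.8068 degrees


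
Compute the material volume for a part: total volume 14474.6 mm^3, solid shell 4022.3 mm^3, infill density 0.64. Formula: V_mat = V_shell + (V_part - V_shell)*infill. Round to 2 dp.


V_infill = (14474.6 - 4022.3) * 0.64 = 6689.47
V_total = 4022.3 + 6689.47 = 10711.77 mm^3


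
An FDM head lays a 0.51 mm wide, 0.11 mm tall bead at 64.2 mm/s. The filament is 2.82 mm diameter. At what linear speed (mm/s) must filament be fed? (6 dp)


Q = 0.51 * 0.11 * 64.2 = 3.60162 mm^3/s
A_fil = pi*(2.82/2)^2 = 6.24580035 mm^2
v_feed = 3.60162 / 6.24580035 = 0.576647 mm/s


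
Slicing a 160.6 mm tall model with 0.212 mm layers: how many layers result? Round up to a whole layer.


Layers = ceil(160.6/0.212) = 758


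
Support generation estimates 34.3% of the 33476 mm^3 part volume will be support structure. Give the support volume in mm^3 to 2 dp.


V_support = 33476 * 0.343 = 11482.27 mm^3


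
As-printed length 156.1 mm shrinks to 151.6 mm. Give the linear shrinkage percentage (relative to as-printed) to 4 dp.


Shrinkage = ((156.1-151.6)/156.1)*100 = 2.8828 %


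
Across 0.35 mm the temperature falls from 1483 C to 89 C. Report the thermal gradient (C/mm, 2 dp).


G = (1483-89)/0.35 = 3982.86 C/mm


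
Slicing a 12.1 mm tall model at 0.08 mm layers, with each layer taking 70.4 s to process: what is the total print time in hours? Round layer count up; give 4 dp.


Layers = ceil(12.1/0.08) = 152
t = 152 * 70.4 / 3600 = 2.9724 hrs


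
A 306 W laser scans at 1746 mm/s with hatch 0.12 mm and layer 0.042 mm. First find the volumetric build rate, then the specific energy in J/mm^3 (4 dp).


Build rate = 1746 * 0.12 * 0.042 = 8.79984 mm^3/s
SE = 306 / 8.79984 = 34.7734 J/mm^3


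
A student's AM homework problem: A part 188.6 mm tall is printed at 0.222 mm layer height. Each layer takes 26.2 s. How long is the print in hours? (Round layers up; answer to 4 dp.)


Layers = ceil(188.6/0.222) = 850
t = 850 * 26.2 / 3600 = 6.1861 hrs


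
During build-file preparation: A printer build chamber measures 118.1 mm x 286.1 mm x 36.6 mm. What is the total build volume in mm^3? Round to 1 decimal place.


V = 118.1 * 286.1 * 36.6 = 1236655.8 mm^3


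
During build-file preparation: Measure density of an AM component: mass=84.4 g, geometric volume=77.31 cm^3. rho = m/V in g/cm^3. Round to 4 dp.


rho = 84.4 / 77.31 = 1.0917 g/cm^3


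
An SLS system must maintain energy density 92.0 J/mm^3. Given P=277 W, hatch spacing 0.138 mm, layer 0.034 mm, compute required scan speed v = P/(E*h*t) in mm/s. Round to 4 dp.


v = 277 / (92.0*0.138*0.034) = 641.7028 mm/s


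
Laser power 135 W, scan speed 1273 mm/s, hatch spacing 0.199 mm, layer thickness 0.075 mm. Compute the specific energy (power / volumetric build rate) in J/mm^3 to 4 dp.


Build rate = 1273 * 0.199 * 0.075 = 18.999525 mm^3/s
SE = 135 / 18.999525 = 7.1054 J/mm^3


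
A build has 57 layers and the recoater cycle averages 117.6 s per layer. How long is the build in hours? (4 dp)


t = 57 * 117.6 / 3600 = 1.862 hrs


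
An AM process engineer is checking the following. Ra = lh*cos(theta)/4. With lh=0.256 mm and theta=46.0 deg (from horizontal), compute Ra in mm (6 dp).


Ra = 0.256 * cos(46.0) / 4 = 0.044458 mm


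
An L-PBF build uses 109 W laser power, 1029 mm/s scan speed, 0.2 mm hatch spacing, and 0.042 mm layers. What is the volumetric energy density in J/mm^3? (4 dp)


E = 109 / (1029*0.2*0.042) = 12.6105 J/mm^3


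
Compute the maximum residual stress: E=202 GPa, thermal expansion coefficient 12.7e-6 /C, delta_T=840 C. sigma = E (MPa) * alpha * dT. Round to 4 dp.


sigma = 202*1000 * 12.7e-6 * 840 = 2154.936 MPa
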